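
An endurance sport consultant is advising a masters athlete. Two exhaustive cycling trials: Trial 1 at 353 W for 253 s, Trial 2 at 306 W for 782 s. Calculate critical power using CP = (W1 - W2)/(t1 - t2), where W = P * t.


W1 = 353 * 253 = 89309 J
W2 = 306 * 782 = 239292 J
CP = (89309 - 239292) / (253 - 782)
= -149983 / -529
= 283.52 W

283.52 W


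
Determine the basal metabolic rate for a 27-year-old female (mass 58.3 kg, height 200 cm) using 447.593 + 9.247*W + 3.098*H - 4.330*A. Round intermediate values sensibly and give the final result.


BMR = 447.593 + 9.247*58.3 + 3.098*200 - 4.330*27
= 1489.38 kcal/day

1489.38 kcal/day


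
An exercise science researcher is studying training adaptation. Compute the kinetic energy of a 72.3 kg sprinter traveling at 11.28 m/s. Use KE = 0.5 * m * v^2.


Velocity squared = 127.2384
KE = 0.5 * 72.3 * 127.2384 = 4599.67 J

4599.67 J


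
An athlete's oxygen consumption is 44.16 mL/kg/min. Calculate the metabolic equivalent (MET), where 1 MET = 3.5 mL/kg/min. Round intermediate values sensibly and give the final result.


MET = VO2 / 3.5
= 44.16 / 3.5
= 12.62 METs

12.62 METs


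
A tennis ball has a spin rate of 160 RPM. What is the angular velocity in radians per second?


Convert RPM to rad/s: multiply by 2*pi and divide by 60
omega = 160 * 2 * pi / 60
= 16.755 rad/s

16.755 rad/s


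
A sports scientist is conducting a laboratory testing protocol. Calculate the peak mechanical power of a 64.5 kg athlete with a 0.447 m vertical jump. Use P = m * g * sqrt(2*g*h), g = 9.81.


First, sqrt(2gh) = sqrt(2 * 9.81 * 0.447)
= sqrt(8.77014) = 2.961442 m/s
Power = 64.5 * 9.81 * 2.961442 = 1873.84 W

1873.84 W


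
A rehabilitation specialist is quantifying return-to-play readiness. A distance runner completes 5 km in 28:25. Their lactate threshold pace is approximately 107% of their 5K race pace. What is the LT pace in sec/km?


Convert to seconds: 28 min 25 s = 1705 s
Pace per km = 1705 / 5 = 341.0 s/km
LT pace = 341.0 * 1.07 = 364.87 s/km

364.87 s/km


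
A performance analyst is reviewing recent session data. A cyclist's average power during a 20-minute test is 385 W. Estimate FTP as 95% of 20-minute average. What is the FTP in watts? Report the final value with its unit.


FTP = 20-min power * 0.95
= 385 * 0.95
= 365.75 W

365.75 W


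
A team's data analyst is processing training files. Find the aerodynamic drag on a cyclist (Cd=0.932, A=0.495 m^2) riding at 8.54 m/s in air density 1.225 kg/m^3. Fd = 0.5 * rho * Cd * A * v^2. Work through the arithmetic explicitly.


Fd = 0.5 * 1.225 * 0.932 * 0.495 * 8.54^2
= 0.5 * 1.225 * 0.932 * 0.495 * 72.9316
= 20.608 N

20.608 N


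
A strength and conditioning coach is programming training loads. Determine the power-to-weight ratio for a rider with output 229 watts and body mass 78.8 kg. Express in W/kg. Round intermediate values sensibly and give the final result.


P/W = 229 / 78.8 = 2.906 W/kg

2.906 W/kg


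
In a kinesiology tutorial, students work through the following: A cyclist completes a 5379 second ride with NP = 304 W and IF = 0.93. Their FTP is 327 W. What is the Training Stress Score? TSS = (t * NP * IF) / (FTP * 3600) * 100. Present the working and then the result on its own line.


t * NP * IF = 5379 * 304 * 0.93 = 1520750.88
FTP * 3600 = 1177200
TSS = (1520750.88 / 1177200) * 100 = 129.18

129.18 TSS


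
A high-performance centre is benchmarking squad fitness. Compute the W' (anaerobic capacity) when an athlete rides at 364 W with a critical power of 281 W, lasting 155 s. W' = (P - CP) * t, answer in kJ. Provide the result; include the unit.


Above-CP power = 83 W
Duration = 155 s
W' = 83 * 155 = 12865 J
Convert: 12865 / 1000 = 12.865 kJ

12.865 kJ


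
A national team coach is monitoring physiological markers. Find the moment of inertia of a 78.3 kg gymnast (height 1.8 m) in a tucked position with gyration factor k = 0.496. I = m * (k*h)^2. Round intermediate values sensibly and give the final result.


Radius of gyration = 0.496 * 1.8 = 0.8928 m
I = 78.3 * 0.8928^2
= 78.3 * 0.797092
= 62.412 kg*m^2

62.412 kg*m^2


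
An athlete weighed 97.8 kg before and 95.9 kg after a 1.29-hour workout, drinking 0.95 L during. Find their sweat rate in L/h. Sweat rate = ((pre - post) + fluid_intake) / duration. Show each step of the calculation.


Body mass change = 1.9 kg
Total sweat loss = 1.9 + 0.95 = 2.85 L
Rate = 2.85 / 1.29 = 2.209 L/h

2.209 L/h


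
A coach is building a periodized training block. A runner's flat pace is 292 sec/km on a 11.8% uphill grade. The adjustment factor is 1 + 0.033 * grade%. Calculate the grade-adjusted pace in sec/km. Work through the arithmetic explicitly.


Factor = 1 + 0.033 * 11.8 = 1.3894
Adjusted pace = 292 * 1.3894
= 405.7 sec/km

405.7 s/km


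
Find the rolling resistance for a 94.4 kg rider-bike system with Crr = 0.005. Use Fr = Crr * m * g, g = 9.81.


m * g = 94.4 * 9.81 = 926.064 N
Fr = 0.005 * 926.064 = 4.63 N

4.63 N


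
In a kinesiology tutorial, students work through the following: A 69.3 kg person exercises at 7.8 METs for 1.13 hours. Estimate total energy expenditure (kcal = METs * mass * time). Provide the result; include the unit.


Energy = METs * mass(kg) * time(h)
= 7.8 * 69.3 * 1.13
= 610.81 kcal

610.81 kcal


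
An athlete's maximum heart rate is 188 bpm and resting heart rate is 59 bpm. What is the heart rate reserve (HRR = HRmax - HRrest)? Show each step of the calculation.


HRR = HRmax - HRrest
= 188 - 59
= 129 bpm

129 bpm


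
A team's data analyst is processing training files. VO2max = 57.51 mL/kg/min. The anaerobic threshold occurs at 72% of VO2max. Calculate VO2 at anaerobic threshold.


AT fraction = 72 / 100 = 0.72
AT VO2 = 57.51 * 0.72
= 41.41 mL/kg/min

41.41 mL/kg/min


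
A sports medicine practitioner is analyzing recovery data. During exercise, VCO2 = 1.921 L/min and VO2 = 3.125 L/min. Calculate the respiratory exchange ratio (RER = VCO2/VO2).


RER = VCO2 / VO2
= 1.921 / 3.125
= 0.6147

0.6147


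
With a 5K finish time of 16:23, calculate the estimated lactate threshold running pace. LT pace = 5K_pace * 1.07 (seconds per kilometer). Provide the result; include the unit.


Race duration = 983 s for 5 km
Average pace = 983 / 5 = 196.6 s/km
LT pace = 196.6 * 1.07
= 210.36 s/km

210.36 s/km


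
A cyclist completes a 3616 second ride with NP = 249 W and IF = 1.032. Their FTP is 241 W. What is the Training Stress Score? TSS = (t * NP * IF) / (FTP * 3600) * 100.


t * NP * IF = 3616 * 249 * 1.032 = 929196.288
FTP * 3600 = 867600
TSS = (929196.288 / 867600) * 100 = 107.1

107.1 TSS


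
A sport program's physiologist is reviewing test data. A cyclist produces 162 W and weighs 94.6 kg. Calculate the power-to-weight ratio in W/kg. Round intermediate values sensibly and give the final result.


P/W = power / mass
= 162 / 94.6
= 1.712 W/kg

1.712 W/kg


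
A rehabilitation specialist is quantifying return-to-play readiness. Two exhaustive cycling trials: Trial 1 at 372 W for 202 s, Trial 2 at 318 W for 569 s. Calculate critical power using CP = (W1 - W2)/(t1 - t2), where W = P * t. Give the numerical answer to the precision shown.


W1 = 372 * 202 = 75144 J
W2 = 318 * 569 = 180942 J
CP = (75144 - 180942) / (202 - 569)
= -105798 / -367
= 288.28 W

288.28 W


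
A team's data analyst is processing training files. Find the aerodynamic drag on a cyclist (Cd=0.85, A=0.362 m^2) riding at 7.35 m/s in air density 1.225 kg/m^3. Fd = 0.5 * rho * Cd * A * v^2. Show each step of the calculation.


Fd = 0.5 * 1.225 * 0.85 * 0.362 * 7.35^2
= 0.5 * 1.225 * 0.85 * 0.362 * 54.0225
= 10.181 N

10.181 N


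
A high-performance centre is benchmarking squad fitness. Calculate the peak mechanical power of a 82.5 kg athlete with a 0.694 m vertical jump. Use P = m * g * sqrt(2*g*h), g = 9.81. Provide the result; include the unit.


First, sqrt(2gh) = sqrt(2 * 9.81 * 0.694)
= sqrt(13.61628) = 3.690024 m/s
Power = 82.5 * 9.81 * 3.690024 = 2986.43 W

2986.43 W


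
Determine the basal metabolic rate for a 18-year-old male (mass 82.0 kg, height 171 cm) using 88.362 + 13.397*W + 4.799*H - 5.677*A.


BMR = 88.362 + 13.397*82.0 + 4.799*171 - 5.677*18
= 1905.36 kcal/day

1905.36 kcal/day


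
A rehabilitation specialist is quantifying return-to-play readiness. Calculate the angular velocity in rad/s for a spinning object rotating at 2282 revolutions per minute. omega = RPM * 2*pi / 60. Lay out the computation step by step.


omega = RPM * 2*pi / 60
= 2282 * 6.28318531 / 60
= 238.97 rad/s

238.97 rad/s


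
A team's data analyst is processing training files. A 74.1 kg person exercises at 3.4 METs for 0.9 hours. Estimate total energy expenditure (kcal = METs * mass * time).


Energy = METs * mass(kg) * time(h)
= 3.4 * 74.1 * 0.9
= 226.75 kcal

226.75 kcal


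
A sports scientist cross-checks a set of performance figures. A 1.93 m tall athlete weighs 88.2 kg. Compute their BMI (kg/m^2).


height^2 = 3.7249 m^2
BMI = 88.2 / 3.7249 = 23.68 kg/m^2

23.68 kg/m^2


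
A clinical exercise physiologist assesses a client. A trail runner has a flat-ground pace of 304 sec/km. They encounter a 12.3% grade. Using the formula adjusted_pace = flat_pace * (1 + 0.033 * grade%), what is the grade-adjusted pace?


Grade factor = 1 + 0.033 * 12.3 = 1.4059
Adjusted = 304 * 1.4059 = 427.39 sec/km

427.39 s/km


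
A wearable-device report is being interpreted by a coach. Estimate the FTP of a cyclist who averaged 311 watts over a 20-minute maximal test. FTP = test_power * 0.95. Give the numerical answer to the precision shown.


FTP = 311 * 0.95 = 295.45 W

295.45 W


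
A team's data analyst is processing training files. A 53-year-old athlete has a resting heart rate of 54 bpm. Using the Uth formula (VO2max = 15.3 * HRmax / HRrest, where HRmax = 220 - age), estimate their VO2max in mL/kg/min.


HRmax = 220 - 53 = 167 bpm
Ratio = HRmax / HRrest = 167 / 54 = 3.0926
VO2max = 15.3 * 3.0926 = 47.32 mL/kg/min

47.32 mL/kg/min


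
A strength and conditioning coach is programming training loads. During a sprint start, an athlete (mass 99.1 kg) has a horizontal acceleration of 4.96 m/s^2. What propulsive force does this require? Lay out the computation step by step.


Propulsive force = mass * acceleration
= 99.1 kg * 4.96 m/s^2
= 491.54 N

491.54 N


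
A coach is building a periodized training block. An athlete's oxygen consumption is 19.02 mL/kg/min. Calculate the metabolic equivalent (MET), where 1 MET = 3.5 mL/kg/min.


MET = VO2 / 3.5
= 19.02 / 3.5
= 5.43 METs

5.43 METs


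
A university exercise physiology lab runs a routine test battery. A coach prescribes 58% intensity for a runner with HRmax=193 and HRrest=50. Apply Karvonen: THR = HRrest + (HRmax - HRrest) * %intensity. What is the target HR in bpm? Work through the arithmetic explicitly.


Heart rate reserve = 193 - 50 = 143
Intensity fraction = 58 / 100 = 0.58
THR = 50 + 143 * 0.58 = 132.94 bpm

132.94 bpm


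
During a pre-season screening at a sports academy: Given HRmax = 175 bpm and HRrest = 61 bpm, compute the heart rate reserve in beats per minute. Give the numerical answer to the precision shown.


Heart rate reserve = maximum HR minus resting HR
HRR = 175 - 61 = 114 bpm

114 bpm


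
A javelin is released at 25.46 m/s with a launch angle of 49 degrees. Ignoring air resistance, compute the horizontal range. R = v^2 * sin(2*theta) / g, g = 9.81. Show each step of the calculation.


Launch speed squared = 648.2116
sin(2 * 49 deg) = 0.990268
Range = 648.2116 * 0.990268 / 9.81
= 65.434 m

65.434 m


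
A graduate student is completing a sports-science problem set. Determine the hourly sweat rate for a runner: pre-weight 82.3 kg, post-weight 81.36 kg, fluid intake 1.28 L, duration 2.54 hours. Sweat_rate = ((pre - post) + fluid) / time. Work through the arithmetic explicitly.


Mass lost = 82.3 - 81.36 = 0.94 kg
Add fluid consumed: 0.94 + 1.28 = 2.22 L total sweat
Sweat rate = 2.22 / 2.54 = 0.874 L/h

0.874 L/h


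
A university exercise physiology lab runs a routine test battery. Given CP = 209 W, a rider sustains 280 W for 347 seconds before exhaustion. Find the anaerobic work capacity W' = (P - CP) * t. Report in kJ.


Excess power = 280 - 209 = 71 W
Work above CP = 71 * 347 = 24637 J
W' = 24.637 kJ

24.637 kJ


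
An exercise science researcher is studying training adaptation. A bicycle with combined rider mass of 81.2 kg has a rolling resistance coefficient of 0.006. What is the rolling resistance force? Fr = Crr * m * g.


Fr = 0.006 * 81.2 * 9.81
= 0.4872 * 9.81
= 4.779 N

4.779 N


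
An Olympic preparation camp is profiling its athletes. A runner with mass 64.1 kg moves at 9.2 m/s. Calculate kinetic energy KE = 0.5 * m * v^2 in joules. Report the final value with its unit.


v^2 = 9.2^2 = 84.64
KE = 0.5 * 64.1 * 84.64
= 2712.71 J

2712.71 J


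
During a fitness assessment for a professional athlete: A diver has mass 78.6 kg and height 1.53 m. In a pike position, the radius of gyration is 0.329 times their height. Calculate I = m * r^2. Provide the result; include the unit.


r = 0.329 * 1.53 = 0.50337 m
I = m * r^2 = 78.6 * 0.253381 = 19.916 kg*m^2

19.916 kg*m^2


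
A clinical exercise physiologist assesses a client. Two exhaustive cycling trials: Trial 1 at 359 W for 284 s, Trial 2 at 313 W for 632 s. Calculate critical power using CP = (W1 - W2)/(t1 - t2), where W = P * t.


W1 = 359 * 284 = 101956 J
W2 = 313 * 632 = 197816 J
CP = (101956 - 197816) / (284 - 632)
= -95860 / -348
= 275.46 W

275.46 W


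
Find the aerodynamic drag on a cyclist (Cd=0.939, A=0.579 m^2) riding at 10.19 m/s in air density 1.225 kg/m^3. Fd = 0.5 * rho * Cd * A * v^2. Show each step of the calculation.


Fd = 0.5 * 1.225 * 0.939 * 0.579 * 10.19^2
= 0.5 * 1.225 * 0.939 * 0.579 * 103.8361
= 34.578 N

34.578 N


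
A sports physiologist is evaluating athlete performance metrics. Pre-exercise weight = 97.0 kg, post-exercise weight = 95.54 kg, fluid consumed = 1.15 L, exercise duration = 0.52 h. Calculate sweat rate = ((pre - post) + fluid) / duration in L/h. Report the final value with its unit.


Weight loss = 97.0 - 95.54 = 1.46 kg (approx L)
Total sweat = 1.46 + 1.15 = 2.61 L
Sweat rate = 2.61 / 0.52 = 5.019 L/h

5.019 L/h


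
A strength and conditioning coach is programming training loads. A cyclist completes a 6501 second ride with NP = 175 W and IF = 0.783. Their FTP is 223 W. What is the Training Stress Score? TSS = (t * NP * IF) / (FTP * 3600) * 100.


t * NP * IF = 6501 * 175 * 0.783 = 890799.525
FTP * 3600 = 802800
TSS = (890799.525 / 802800) * 100 = 110.96

110.96 TSS


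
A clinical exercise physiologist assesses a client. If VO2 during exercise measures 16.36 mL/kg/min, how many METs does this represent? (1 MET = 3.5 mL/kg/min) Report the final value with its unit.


METs = VO2 / 3.5 = 16.36 / 3.5 = 4.67

4.67 METs


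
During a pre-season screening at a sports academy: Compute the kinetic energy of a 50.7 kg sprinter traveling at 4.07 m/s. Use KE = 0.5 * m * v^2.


Velocity squared = 16.5649
KE = 0.5 * 50.7 * 16.5649 = 419.92 J

419.92 J


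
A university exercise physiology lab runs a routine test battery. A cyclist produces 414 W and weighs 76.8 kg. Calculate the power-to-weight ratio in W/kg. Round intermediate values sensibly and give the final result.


P/W = power / mass
= 414 / 76.8
= 5.391 W/kg

5.391 W/kg


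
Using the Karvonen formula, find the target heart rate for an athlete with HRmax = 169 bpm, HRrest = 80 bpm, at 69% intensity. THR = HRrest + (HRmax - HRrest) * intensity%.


HRR = 169 - 80 = 89
THR = 80 + 89 * 0.69
= 80 + 61.41
= 141.41 bpm

141.41 bpm


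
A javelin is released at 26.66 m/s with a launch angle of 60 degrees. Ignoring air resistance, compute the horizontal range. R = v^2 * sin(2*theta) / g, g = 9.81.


Launch speed squared = 710.7556
sin(2 * 60 deg) = 0.866025
Range = 710.7556 * 0.866025 / 9.81
= 62.745 m

62.745 m


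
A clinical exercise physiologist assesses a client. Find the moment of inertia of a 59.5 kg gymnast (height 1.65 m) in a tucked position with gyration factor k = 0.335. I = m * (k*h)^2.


Radius of gyration = 0.335 * 1.65 = 0.55275 m
I = 59.5 * 0.55275^2
= 59.5 * 0.305533
= 18.179 kg*m^2

18.179 kg*m^2


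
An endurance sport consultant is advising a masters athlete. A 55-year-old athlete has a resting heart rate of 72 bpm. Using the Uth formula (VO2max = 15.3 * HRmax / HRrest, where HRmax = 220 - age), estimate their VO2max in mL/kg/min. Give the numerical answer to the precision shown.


HRmax = 220 - 55 = 165 bpm
Ratio = HRmax / HRrest = 165 / 72 = 2.2917
VO2max = 15.3 * 2.2917 = 35.06 mL/kg/min

35.06 mL/kg/min


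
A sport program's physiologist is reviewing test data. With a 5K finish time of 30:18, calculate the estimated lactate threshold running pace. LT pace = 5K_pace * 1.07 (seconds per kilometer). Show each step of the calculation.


Race duration = 1818 s for 5 km
Average pace = 1818 / 5 = 363.6 s/km
LT pace = 363.6 * 1.07
= 389.05 s/km

389.05 s/km


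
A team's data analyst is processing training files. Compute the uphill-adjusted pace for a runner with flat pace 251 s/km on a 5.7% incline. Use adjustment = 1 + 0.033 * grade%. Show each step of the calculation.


Adjustment factor = 1 + 0.033 * 5.7 = 1.1881
Grade-adjusted pace = 251 * 1.1881 = 298.21 s/km

298.21 s/km


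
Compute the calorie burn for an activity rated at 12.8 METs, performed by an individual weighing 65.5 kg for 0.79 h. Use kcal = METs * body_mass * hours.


Product of METs and mass = 12.8 * 65.5 = 838.4
Total kcal = 838.4 * 0.79 = 662.34 kcal

662.34 kcal


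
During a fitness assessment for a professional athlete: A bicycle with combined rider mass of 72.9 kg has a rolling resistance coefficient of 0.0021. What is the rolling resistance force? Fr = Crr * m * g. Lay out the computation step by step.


Fr = 0.0021 * 72.9 * 9.81
= 0.15309 * 9.81
= 1.502 N

1.502 N


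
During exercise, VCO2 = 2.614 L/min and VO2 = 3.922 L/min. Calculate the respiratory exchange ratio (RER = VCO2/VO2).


RER = VCO2 / VO2
= 2.614 / 3.922
= 0.6665

0.6665


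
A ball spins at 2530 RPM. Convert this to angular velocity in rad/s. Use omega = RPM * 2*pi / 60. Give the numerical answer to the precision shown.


omega = 2530 * 2 * pi / 60
= 2530 * 6.28318531 / 60
= 15896.459 / 60
= 264.941 rad/s

264.941 rad/s


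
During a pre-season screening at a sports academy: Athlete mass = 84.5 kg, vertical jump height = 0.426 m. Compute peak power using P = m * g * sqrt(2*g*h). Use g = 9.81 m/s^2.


sqrt(2 * 9.81 * 0.426) = sqrt(8.35812) = 2.891041 m/s
P = 84.5 * 9.81 * 2.891041
= 2396.51 W

2396.51 W


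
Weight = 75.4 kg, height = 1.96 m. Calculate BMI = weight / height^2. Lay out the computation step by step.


height^2 = 1.96^2 = 3.8416
BMI = 75.4 / 3.8416 = 19.63 kg/m^2

19.63 kg/m^2


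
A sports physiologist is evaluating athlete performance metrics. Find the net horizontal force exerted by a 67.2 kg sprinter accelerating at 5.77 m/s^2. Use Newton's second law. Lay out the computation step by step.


Newton's second law: F = m * a
F = 67.2 * 5.77 = 387.74 N

387.74 N


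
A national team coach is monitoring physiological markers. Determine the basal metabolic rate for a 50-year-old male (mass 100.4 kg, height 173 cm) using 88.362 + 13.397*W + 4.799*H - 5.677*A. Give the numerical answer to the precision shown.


BMR = 88.362 + 13.397*100.4 + 4.799*173 - 5.677*50
= 1979.8 kcal/day

1979.8 kcal/day


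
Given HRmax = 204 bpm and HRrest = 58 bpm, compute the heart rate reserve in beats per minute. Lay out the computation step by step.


Heart rate reserve = maximum HR minus resting HR
HRR = 204 - 58 = 146 bpm

146 bpm


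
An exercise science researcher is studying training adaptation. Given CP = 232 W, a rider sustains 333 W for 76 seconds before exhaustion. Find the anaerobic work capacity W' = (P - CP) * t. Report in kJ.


Excess power = 333 - 232 = 101 W
Work above CP = 101 * 76 = 7676 J
W' = 7.676 kJ

7.676 kJ


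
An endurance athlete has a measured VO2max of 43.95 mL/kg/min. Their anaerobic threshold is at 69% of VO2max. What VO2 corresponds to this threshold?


Anaerobic threshold VO2 = VO2max * 69%
= 43.95 * 0.69
= 30.33 mL/kg/min

30.33 mL/kg/min


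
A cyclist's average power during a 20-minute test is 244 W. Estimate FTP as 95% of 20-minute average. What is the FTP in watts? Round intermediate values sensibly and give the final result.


FTP = 20-min power * 0.95
= 244 * 0.95
= 231.8 W

231.8 W


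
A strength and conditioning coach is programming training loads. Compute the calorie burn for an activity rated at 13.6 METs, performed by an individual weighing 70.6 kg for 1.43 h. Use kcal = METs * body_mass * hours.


Product of METs and mass = 13.6 * 70.6 = 960.16
Total kcal = 960.16 * 1.43 = 1373.03 kcal

1373.03 kcal


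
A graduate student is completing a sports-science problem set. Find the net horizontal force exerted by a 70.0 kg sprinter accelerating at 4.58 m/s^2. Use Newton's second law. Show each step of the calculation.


Newton's second law: F = m * a
F = 70.0 * 4.58 = 320.6 N

320.6 N


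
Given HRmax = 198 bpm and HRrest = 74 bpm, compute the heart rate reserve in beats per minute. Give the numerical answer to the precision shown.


Heart rate reserve = maximum HR minus resting HR
HRR = 198 - 74 = 124 bpm

124 bpm


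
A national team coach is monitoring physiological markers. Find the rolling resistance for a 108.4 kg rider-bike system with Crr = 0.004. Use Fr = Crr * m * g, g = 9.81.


m * g = 108.4 * 9.81 = 1063.404 N
Fr = 0.004 * 1063.404 = 4.254 N

4.254 N


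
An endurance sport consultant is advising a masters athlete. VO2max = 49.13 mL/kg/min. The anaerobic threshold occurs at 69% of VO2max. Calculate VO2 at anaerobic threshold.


AT fraction = 69 / 100 = 0.69
AT VO2 = 49.13 * 0.69
= 33.9 mL/kg/min

33.9 mL/kg/min


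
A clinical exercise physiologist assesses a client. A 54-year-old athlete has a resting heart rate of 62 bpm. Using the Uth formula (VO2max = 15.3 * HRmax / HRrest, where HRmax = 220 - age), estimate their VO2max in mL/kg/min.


HRmax = 220 - 54 = 166 bpm
Ratio = HRmax / HRrest = 166 / 62 = 2.6774
VO2max = 15.3 * 2.6774 = 40.96 mL/kg/min

40.96 mL/kg/min


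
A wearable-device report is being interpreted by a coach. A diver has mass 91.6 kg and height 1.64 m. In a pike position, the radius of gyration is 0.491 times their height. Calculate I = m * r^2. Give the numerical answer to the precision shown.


r = 0.491 * 1.64 = 0.80524 m
I = m * r^2 = 91.6 * 0.648411 = 59.394 kg*m^2

59.394 kg*m^2


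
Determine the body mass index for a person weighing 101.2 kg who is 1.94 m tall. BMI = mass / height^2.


BMI = mass / height^2
= 101.2 / 1.94^2
= 101.2 / 3.7636
= 26.89 kg/m^2

26.89 kg/m^2


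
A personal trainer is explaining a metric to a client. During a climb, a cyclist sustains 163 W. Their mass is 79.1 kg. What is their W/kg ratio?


Power-to-weight = 163 W / 79.1 kg
= 2.061 W/kg

2.061 W/kg


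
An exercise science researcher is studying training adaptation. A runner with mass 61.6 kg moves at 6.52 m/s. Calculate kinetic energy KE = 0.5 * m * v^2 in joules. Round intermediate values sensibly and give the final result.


v^2 = 6.52^2 = 42.5104
KE = 0.5 * 61.6 * 42.5104
= 1309.32 J

1309.32 J


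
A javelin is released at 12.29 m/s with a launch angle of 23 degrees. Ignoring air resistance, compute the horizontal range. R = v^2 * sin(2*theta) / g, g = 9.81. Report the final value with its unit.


Launch speed squared = 151.0441
sin(2 * 23 deg) = 0.71934
Range = 151.0441 * 0.71934 / 9.81
= 11.076 m

11.076 m


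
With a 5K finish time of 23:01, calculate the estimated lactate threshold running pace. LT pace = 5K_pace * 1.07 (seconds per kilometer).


Race duration = 1381 s for 5 km
Average pace = 1381 / 5 = 276.2 s/km
LT pace = 276.2 * 1.07
= 295.53 s/km

295.53 s/km


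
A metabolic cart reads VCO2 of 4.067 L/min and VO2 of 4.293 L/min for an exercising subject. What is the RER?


RER = VCO2 / VO2 = 4.067 / 4.293 = 0.9474

0.9474


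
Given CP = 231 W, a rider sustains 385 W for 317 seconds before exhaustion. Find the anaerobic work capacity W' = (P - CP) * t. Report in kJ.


Excess power = 385 - 231 = 154 W
Work above CP = 154 * 317 = 48818 J
W' = 48.818 kJ

48.818 kJ


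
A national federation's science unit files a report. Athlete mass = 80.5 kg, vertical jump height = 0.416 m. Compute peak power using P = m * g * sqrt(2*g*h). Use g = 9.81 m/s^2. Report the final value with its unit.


sqrt(2 * 9.81 * 0.416) = sqrt(8.16192) = 2.856907 m/s
P = 80.5 * 9.81 * 2.856907
= 2256.11 W

2256.11 W


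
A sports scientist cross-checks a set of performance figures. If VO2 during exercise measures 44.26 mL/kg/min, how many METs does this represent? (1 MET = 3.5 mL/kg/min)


METs = VO2 / 3.5 = 44.26 / 3.5 = 12.65

12.65 METs


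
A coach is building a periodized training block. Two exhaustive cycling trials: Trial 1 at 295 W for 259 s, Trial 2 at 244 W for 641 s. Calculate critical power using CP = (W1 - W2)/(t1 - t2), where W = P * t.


W1 = 295 * 259 = 76405 J
W2 = 244 * 641 = 156404 J
CP = (76405 - 156404) / (259 - 641)
= -79999 / -382
= 209.42 W

209.42 W


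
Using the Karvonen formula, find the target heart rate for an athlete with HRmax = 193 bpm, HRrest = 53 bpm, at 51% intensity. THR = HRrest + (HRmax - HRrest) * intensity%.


HRR = 193 - 53 = 140
THR = 53 + 140 * 0.51
= 53 + 71.4
= 124.4 bpm

124.4 bpm


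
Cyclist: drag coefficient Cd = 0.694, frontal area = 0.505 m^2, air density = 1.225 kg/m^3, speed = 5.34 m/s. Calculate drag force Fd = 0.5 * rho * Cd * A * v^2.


v^2 = 5.34^2 = 28.5156
Fd = 0.5 * 1.225 * 0.694 * 0.505 * 28.5156
= 6.121 N

6.121 N


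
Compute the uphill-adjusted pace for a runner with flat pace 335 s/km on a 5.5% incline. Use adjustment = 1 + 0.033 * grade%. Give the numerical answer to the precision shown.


Adjustment factor = 1 + 0.033 * 5.5 = 1.1815
Grade-adjusted pace = 335 * 1.1815 = 395.8 s/km

395.8 s/km


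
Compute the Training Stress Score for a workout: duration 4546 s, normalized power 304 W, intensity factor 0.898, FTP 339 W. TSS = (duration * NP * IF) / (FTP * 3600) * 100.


Product = 4546 * 304 * 0.898 = 1241021.632
Base = 339 * 3600 = 1220400
TSS = 1241021.632 / 1220400 * 100 = 101.69

101.69 TSS


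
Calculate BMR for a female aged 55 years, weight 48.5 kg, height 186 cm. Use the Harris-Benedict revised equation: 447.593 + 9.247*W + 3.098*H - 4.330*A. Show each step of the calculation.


Substituting values:
W term = 9.247 * 48.5 = 448.4795
H term = 3.098 * 186 = 576.228
A term = 4.330 * 55 = 238.15
BMR = 1234.15 kcal/day

1234.15 kcal/day


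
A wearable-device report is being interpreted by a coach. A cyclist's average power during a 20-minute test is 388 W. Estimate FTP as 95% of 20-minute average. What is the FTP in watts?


FTP = 20-min power * 0.95
= 388 * 0.95
= 368.6 W

368.6 W


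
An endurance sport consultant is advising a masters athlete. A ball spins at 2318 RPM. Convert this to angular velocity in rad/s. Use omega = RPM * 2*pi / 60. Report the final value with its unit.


omega = 2318 * 2 * pi / 60
= 2318 * 6.28318531 / 60
= 14564.424 / 60
= 242.74 rad/s

242.74 rad/s


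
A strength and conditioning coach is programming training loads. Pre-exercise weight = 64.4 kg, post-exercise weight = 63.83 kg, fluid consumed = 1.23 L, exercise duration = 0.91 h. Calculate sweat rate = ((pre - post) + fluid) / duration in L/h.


Weight loss = 64.4 - 63.83 = 0.57 kg (approx L)
Total sweat = 0.57 + 1.23 = 1.8 L
Sweat rate = 1.8 / 0.91 = 1.978 L/h

1.978 L/h


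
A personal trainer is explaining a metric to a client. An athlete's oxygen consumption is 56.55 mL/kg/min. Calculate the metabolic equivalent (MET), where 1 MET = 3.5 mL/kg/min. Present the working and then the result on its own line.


MET = VO2 / 3.5
= 56.55 / 3.5
= 16.16 METs

16.16 METs


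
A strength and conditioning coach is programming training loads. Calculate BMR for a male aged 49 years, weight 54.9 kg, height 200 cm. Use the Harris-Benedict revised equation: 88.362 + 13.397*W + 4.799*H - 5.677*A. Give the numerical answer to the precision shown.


Substituting values:
W term = 13.397 * 54.9 = 735.4953
H term = 4.799 * 200 = 959.8
A term = 5.677 * 49 = 278.173
BMR = 1505.48 kcal/day

1505.48 kcal/day


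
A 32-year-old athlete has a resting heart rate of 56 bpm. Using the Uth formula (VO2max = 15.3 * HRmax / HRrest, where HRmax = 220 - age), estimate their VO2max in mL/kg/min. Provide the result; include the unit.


HRmax = 220 - 32 = 188 bpm
Ratio = HRmax / HRrest = 188 / 56 = 3.3571
VO2max = 15.3 * 3.3571 = 51.36 mL/kg/min

51.36 mL/kg/min


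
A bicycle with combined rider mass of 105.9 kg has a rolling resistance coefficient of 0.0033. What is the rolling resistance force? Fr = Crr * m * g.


Fr = 0.0033 * 105.9 * 9.81
= 0.34947 * 9.81
= 3.428 N

3.428 N


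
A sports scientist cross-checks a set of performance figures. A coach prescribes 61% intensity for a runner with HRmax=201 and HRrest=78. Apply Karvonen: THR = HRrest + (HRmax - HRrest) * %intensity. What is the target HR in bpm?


Heart rate reserve = 201 - 78 = 123
Intensity fraction = 61 / 100 = 0.61
THR = 78 + 123 * 0.61 = 153.03 bpm

153.03 bpm


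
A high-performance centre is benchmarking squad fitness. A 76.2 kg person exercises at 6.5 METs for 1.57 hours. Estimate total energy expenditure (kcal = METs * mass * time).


Energy = METs * mass(kg) * time(h)
= 6.5 * 76.2 * 1.57
= 777.62 kcal

777.62 kcal


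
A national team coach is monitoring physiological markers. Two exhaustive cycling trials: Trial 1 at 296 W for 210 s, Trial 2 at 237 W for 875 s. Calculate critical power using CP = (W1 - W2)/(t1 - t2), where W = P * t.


W1 = 296 * 210 = 62160 J
W2 = 237 * 875 = 207375 J
CP = (62160 - 207375) / (210 - 875)
= -145215 / -665
= 218.37 W

218.37 W


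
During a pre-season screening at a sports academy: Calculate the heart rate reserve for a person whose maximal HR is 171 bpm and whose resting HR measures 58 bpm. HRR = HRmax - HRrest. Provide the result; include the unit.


HRmax = 171 bpm
HRrest = 58 bpm
HRR = 171 - 58 = 113 bpm

113 bpm


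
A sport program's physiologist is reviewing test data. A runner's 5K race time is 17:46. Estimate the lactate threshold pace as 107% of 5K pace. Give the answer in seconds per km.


Total race time = 17*60 + 46 = 1066 seconds
5K pace = 1066 / 5 = 213.2 sec/km
LT pace = 213.2 * 1.07 = 228.12 sec/km

228.12 s/km


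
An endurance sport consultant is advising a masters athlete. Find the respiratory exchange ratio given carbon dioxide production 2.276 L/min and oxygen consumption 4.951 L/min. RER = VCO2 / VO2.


VCO2 = 2.276 L/min
VO2 = 4.951 L/min
RER = 2.276 / 4.951 = 0.4597

0.4597


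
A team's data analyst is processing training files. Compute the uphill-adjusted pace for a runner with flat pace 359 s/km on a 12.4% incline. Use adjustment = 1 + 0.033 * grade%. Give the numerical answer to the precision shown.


Adjustment factor = 1 + 0.033 * 12.4 = 1.4092
Grade-adjusted pace = 359 * 1.4092 = 505.9 s/km

505.9 s/km


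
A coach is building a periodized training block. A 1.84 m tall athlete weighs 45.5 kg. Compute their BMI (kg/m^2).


height^2 = 3.3856 m^2
BMI = 45.5 / 3.3856 = 13.44 kg/m^2

13.44 kg/m^2


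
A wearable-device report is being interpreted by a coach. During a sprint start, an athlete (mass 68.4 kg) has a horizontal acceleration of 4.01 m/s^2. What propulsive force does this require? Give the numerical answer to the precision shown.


Propulsive force = mass * acceleration
= 68.4 kg * 4.01 m/s^2
= 274.28 N

274.28 N


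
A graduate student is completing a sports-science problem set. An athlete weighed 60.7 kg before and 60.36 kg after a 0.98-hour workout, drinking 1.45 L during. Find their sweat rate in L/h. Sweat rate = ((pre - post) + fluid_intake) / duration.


Body mass change = 0.34 kg
Total sweat loss = 0.34 + 1.45 = 1.79 L
Rate = 1.79 / 0.98 = 1.827 L/h

1.827 L/h


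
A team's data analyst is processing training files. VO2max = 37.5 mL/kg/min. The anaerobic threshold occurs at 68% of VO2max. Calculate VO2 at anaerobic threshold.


AT fraction = 68 / 100 = 0.68
AT VO2 = 37.5 * 0.68
= 25.5 mL/kg/min

25.5 mL/kg/min


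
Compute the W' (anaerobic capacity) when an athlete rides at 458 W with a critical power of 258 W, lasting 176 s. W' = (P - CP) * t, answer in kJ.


Above-CP power = 200 W
Duration = 176 s
W' = 200 * 176 = 35200 J
Convert: 35200 / 1000 = 35.2 kJ

35.2 kJ


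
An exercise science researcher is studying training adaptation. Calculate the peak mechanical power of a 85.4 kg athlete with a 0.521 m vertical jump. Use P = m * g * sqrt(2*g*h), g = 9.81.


First, sqrt(2gh) = sqrt(2 * 9.81 * 0.521)
= sqrt(10.22202) = 3.197189 m/s
Power = 85.4 * 9.81 * 3.197189 = 2678.52 W

2678.52 W


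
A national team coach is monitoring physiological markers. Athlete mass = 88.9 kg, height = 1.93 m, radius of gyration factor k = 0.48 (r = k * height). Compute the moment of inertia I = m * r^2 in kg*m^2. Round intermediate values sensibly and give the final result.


r = k * height = 0.48 * 1.93 = 0.9264 m
r^2 = 0.9264^2 = 0.858217
I = 88.9 * 0.858217 = 76.295 kg*m^2

76.295 kg*m^2


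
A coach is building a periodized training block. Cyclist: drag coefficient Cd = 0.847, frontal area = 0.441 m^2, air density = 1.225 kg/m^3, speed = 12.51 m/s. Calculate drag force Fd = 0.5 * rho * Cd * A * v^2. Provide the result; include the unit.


v^2 = 12.51^2 = 156.5001
Fd = 0.5 * 1.225 * 0.847 * 0.441 * 156.5001
= 35.805 N

35.805 N


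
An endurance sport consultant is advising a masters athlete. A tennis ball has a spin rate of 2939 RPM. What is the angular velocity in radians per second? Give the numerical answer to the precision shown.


Convert RPM to rad/s: multiply by 2*pi and divide by 60
omega = 2939 * 2 * pi / 60
= 307.771 rad/s

307.771 rad/s


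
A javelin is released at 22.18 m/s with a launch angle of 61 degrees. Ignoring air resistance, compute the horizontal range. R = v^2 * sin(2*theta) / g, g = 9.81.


Launch speed squared = 491.9524
sin(2 * 61 deg) = 0.848048
Range = 491.9524 * 0.848048 / 9.81
= 42.528 m

42.528 m


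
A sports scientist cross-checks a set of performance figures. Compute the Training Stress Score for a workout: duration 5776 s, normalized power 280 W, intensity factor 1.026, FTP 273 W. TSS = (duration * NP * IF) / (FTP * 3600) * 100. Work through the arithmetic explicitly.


Product = 5776 * 280 * 1.026 = 1659329.28
Base = 273 * 3600 = 982800
TSS = 1659329.28 / 982800 * 100 = 168.84

168.84 TSS


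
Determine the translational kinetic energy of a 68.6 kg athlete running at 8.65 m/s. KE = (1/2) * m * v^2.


KE = 0.5 * m * v^2
= 0.5 * 68.6 * 8.65^2
= 0.5 * 68.6 * 74.8225
= 2566.41 J

2566.41 J


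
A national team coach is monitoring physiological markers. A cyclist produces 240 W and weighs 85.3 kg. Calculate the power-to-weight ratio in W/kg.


P/W = power / mass
= 240 / 85.3
= 2.814 W/kg

2.814 W/kg


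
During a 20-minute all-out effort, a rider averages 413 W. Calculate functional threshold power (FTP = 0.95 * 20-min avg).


FTP = 0.95 * 413
= 392.35 W

392.35 W


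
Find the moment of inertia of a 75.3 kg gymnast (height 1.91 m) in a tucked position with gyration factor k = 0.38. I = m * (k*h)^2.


Radius of gyration = 0.38 * 1.91 = 0.7258 m
I = 75.3 * 0.7258^2
= 75.3 * 0.526786
= 39.667 kg*m^2

39.667 kg*m^2


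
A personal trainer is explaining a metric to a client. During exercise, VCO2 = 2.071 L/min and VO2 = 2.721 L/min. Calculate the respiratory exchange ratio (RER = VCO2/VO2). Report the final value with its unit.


RER = VCO2 / VO2
= 2.071 / 2.721
= 0.7611

0.7611


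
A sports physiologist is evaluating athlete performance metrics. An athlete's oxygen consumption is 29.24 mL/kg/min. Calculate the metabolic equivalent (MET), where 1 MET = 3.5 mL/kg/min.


MET = VO2 / 3.5
= 29.24 / 3.5
= 8.35 METs

8.35 METs


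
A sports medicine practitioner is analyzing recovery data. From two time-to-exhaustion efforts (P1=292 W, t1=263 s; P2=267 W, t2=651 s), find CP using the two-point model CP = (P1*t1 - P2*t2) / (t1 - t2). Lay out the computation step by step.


Work in trial 1 = 76796 J
Work in trial 2 = 173817 J
Delta work = -97021 J
Delta time = -388 s
CP = -97021 / -388 = 250.05 W

250.05 W


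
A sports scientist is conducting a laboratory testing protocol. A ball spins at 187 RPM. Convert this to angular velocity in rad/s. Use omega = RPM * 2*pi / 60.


omega = 187 * 2 * pi / 60
= 187 * 6.28318531 / 60
= 1174.956 / 60
= 19.583 rad/s

19.583 rad/s


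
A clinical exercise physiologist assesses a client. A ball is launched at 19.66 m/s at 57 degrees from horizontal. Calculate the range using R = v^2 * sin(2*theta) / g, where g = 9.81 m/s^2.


sin(2 * 57) = sin(114) = 0.913545
v^2 = 19.66^2 = 386.5156
R = 386.5156 * 0.913545 / 9.81
= 35.994 m

35.994 m


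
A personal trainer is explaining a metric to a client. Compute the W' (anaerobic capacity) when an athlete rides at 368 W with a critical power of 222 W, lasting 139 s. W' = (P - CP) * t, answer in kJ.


Above-CP power = 146 W
Duration = 139 s
W' = 146 * 139 = 20294 J
Convert: 20294 / 1000 = 20.294 kJ

20.294 kJ


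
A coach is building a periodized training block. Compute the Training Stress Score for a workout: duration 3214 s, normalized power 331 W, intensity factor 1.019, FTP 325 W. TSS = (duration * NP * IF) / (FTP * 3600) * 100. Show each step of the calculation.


Product = 3214 * 331 * 1.019 = 1084046.846
Base = 325 * 3600 = 1170000
TSS = 1084046.846 / 1170000 * 100 = 92.65

92.65 TSS


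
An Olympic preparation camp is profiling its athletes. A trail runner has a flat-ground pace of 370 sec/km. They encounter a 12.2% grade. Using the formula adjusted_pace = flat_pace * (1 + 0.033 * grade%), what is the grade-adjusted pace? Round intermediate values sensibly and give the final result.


Grade factor = 1 + 0.033 * 12.2 = 1.4026
Adjusted = 370 * 1.4026 = 518.96 sec/km

518.96 s/km


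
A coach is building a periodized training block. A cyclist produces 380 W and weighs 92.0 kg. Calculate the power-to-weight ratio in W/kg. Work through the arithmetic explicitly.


P/W = power / mass
= 380 / 92.0
= 4.13 W/kg

4.13 W/kg


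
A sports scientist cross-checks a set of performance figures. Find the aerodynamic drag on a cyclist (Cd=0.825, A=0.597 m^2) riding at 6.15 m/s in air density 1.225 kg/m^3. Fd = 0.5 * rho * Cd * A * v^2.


Fd = 0.5 * 1.225 * 0.825 * 0.597 * 6.15^2
= 0.5 * 1.225 * 0.825 * 0.597 * 37.8225
= 11.41 N

11.41 N


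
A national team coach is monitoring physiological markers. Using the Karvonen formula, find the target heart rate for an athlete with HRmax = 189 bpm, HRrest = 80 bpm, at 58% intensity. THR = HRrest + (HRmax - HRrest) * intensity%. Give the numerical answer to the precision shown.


HRR = 189 - 80 = 109
THR = 80 + 109 * 0.58
= 80 + 63.22
= 143.22 bpm

143.22 bpm


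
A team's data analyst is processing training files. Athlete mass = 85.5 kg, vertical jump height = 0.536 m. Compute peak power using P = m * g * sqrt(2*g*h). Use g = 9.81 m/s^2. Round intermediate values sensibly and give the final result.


sqrt(2 * 9.81 * 0.536) = sqrt(10.51632) = 3.242888 m/s
P = 85.5 * 9.81 * 3.242888
= 2719.99 W

2719.99 W


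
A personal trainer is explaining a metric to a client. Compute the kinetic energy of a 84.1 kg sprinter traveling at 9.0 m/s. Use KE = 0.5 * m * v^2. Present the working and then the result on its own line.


Velocity squared = 81.0
KE = 0.5 * 84.1 * 81.0 = 3406.05 J

3406.05 J
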